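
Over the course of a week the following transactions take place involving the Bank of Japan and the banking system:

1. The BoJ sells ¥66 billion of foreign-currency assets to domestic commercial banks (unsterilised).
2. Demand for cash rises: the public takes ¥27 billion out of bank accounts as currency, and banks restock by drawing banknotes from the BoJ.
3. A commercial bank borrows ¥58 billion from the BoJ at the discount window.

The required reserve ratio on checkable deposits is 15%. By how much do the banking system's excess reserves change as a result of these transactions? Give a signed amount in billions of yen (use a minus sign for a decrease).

FX sale ¥66 billion: reserves −¥66B, deposits 0.
Currency withdrawal ¥27 billion: reserves −¥27B, deposits −¥27B.
Discount-window loan ¥58 billion: reserves +¥58B, deposits 0.
Totals: Δreserves = −¥35B, Δdeposits = −¥27B.
Δrequired reserves = 15% × −¥27B = −¥4.05B.
Δexcess reserves = Δreserves − Δrequired = −¥35B − (−¥4.05B) = -¥30.95 billion.

-¥30.95 billion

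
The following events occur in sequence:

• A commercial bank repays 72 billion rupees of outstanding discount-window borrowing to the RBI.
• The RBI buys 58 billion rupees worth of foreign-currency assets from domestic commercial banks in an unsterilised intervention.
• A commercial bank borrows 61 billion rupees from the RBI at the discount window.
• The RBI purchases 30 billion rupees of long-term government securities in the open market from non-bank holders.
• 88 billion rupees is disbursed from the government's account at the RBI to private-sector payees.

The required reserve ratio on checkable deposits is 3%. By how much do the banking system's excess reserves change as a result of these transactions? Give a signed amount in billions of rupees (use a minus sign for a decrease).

+161.46 billion

Discount-window repayment 72 billion rupees: reserves −72B, deposits 0.
FX purchase 58 billion rupees: reserves +58B, deposits 0.
Discount-window loan 61 billion rupees: reserves +61B, deposits 0.
Asset purchase (from non-banks) 30 billion rupees: reserves +30B, deposits +30B.
Government spending 88 billion rupees: reserves +88B, deposits +88B.
Totals: Δreserves = +165B, Δdeposits = +118B.
Δrequired reserves = 3% × +118B = +3.54B.
Δexcess reserves = Δreserves − Δrequired = +165B − (+3.54B) = +161.46 billion.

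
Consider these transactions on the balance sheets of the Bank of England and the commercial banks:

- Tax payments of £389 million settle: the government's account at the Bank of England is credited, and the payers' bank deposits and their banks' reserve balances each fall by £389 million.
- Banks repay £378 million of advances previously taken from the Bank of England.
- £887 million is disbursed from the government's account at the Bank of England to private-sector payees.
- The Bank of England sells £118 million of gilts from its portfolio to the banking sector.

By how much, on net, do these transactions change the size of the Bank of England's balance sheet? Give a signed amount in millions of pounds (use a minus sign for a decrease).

Bank of England balance sheet:
  Assets:      Securities −£118M, Loans to banks −£378M
  Liabilities: Bank reserves +£2M, Government deposits −£498M
Commercial banking system:
  Assets:      Reserves at CB +£2M, Securities +£118M
  Liabilities: Checkable deposits +£498M, Borrowings from CB −£378M
Change in total Bank of England assets = -£496 million.

-£496 million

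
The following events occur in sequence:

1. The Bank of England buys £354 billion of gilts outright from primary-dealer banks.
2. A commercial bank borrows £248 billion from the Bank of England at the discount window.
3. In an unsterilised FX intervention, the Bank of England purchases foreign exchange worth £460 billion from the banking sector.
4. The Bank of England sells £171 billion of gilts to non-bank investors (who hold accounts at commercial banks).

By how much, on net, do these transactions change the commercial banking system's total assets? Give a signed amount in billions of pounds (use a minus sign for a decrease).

Bank of England balance sheet:
  Assets:      Securities +£183B, Loans to banks +£248B, Foreign assets +£460B
  Liabilities: Bank reserves +£891B
Commercial banking system:
  Assets:      Reserves at CB +£891B, Securities −£354B, Foreign assets −£460B
  Liabilities: Checkable deposits −£171B, Borrowings from CB +£248B
Change in total bank assets = +£77 billion.

+£77 billion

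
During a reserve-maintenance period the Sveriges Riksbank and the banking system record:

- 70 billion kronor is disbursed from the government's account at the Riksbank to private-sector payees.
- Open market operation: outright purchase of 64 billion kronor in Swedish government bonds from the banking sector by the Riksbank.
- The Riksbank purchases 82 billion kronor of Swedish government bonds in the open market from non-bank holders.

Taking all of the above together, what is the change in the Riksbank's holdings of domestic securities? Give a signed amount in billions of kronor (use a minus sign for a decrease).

+146 billion

Riksbank balance sheet:
  Assets:      Securities +146B
  Liabilities: Bank reserves +216B, Government deposits −70B
So the change in the Riksbank's holdings of domestic securities is +146 billion.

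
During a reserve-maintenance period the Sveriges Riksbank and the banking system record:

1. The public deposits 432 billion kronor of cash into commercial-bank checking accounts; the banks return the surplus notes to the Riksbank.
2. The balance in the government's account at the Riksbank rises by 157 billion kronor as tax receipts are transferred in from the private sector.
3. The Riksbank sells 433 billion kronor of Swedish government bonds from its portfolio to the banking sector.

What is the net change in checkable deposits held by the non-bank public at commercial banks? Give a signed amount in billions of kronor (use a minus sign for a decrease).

+275 billion

Riksbank balance sheet:
  Assets:      Securities −433B
  Liabilities: Bank reserves −158B, Currency in circulation −432B, Government deposits +157B
Commercial banking system:
  Assets:      Reserves at CB −158B, Securities +433B
  Liabilities: Checkable deposits +275B
So the change in checkable deposits held by the non-bank public at commercial banks is +275 billion.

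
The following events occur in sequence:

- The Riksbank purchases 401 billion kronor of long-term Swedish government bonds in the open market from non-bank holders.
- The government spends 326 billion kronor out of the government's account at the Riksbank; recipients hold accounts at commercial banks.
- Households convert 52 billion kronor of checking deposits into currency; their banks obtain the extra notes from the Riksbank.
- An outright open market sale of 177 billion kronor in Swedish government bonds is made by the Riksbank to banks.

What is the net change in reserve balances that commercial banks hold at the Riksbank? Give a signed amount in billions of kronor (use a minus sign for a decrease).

+498 billion

Asset purchase (from non-banks) 401 billion kronor: the Riksbank pays by crediting reserve accounts → +401B.
Government spending 326 billion kronor: government payments flow into bank reserve accounts → +326B.
Currency withdrawal 52 billion kronor: banks swap reserves for currency → −52B.
OMO sale (to banks) 177 billion kronor: the buying banks pay out of their reserve balances → −177B.
Net: 401 + 326 − 52 − 177 = +498 billion.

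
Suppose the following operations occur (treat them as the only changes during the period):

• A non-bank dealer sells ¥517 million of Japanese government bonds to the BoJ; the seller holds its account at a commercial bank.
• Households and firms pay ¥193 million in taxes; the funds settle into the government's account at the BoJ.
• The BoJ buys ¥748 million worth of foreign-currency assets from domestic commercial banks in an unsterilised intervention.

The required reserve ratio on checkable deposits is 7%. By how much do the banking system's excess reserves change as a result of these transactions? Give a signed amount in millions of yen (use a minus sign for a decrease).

+¥1049.32 million

Asset purchase (from non-banks) ¥517 million: reserves +¥517M, deposits +¥517M.
Government account inflow ¥193 million: reserves −¥193M, deposits −¥193M.
FX purchase ¥748 million: reserves +¥748M, deposits 0.
Totals: Δreserves = +¥1072M, Δdeposits = +¥324M.
Δrequired reserves = 7% × +¥324M = +¥22.68M.
Δexcess reserves = Δreserves − Δrequired = +¥1072M − (+¥22.68M) = +¥1049.32 million.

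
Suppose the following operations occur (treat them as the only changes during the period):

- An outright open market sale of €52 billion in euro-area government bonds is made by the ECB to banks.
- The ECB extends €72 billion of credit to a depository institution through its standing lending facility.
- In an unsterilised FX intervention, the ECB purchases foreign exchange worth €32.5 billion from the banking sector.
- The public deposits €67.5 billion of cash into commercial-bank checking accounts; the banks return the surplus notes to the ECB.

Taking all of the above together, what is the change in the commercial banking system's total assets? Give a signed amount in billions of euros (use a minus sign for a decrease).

ECB balance sheet:
  Assets:      Securities −€52B, Loans to banks +€72B, Foreign assets +€32.5B
  Liabilities: Bank reserves +€120B, Currency in circulation −€67.5B
Commercial banking system:
  Assets:      Reserves at CB +€120B, Securities +€52B, Foreign assets −€32.5B
  Liabilities: Checkable deposits +€67.5B, Borrowings from CB +€72B
Change in total bank assets = +€139.5 billion.

+€139.5 billion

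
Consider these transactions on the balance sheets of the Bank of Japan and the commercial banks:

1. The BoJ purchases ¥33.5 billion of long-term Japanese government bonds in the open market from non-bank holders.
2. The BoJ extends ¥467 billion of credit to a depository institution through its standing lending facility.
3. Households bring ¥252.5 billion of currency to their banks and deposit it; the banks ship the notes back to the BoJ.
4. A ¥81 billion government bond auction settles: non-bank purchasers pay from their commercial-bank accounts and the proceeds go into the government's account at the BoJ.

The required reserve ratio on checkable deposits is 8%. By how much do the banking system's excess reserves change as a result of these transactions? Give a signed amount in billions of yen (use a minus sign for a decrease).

Asset purchase (from non-banks) ¥33.5 billion: reserves +¥33.5B, deposits +¥33.5B.
Discount-window loan ¥467 billion: reserves +¥467B, deposits 0.
Currency deposit ¥252.5 billion: reserves +¥252.5B, deposits +¥252.5B.
Government account inflow ¥81 billion: reserves −¥81B, deposits −¥81B.
Totals: Δreserves = +¥672B, Δdeposits = +¥205B.
Δrequired reserves = 8% × +¥205B = +¥16.4B.
Δexcess reserves = Δreserves − Δrequired = +¥672B − (+¥16.4B) = +¥655.6 billion.

+¥655.6 billion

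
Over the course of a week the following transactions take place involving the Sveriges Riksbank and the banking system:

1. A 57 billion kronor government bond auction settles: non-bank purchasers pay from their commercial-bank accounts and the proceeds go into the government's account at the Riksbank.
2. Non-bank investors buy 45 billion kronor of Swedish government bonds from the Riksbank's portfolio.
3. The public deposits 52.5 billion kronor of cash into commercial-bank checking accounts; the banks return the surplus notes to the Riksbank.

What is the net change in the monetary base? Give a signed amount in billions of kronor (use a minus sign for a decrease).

-102 billion

Government account inflow 57 billion kronor: reserves shift to a non-base liability → −57B.
Asset sale (to non-banks) 45 billion kronor: Riksbank balance sheet contracts → −45B.
Currency deposit 52.5 billion kronor: just a shift between currency and reserves — both are base money → 0.
Net: −57 − 45 + 0 = -102 billion.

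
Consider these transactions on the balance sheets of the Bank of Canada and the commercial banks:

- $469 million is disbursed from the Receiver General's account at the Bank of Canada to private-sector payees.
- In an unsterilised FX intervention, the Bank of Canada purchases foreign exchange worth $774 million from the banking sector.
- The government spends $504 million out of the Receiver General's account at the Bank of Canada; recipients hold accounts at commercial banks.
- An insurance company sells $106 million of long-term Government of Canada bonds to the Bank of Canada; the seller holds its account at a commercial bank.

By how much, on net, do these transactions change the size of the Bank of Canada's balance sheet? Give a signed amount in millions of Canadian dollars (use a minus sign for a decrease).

Bank of Canada balance sheet:
  Assets:      Securities +$106M, Foreign assets +$774M
  Liabilities: Bank reserves +$1853M, Government deposits −$973M
Change in total Bank of Canada assets = +$880 million.

+$880 million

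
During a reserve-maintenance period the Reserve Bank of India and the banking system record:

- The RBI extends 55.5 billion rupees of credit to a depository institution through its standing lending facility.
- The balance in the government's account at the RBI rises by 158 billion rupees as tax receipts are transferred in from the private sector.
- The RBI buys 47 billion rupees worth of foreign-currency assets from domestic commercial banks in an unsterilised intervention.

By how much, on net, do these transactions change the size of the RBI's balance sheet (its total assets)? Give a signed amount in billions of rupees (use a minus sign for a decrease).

Discount-window loan 55.5 billion rupees: an RBI asset is acquired → +55.5B.
Government account inflow 158 billion rupees: only the composition of liabilities changes → 0.
FX purchase 47 billion rupees: an RBI asset is acquired → +47B.
Net: 55.5 + 0 + 47 = +102.5 billion.

+102.5 billion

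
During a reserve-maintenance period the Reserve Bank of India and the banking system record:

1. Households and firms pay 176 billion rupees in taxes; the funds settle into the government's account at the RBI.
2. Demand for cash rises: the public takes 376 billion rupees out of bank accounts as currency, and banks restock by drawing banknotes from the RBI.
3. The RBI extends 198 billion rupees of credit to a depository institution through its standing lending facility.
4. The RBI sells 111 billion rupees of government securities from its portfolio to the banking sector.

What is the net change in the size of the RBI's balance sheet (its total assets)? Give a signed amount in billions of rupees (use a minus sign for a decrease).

Government account inflow 176 billion rupees: only the composition of liabilities changes → 0.
Currency withdrawal 376 billion rupees: only the composition of liabilities changes → 0.
Discount-window loan 198 billion rupees: an RBI asset is acquired → +198B.
OMO sale (to banks) 111 billion rupees: an RBI asset is shed → −111B.
Net: 0 + 0 + 198 − 111 = +87 billion.

+87 billion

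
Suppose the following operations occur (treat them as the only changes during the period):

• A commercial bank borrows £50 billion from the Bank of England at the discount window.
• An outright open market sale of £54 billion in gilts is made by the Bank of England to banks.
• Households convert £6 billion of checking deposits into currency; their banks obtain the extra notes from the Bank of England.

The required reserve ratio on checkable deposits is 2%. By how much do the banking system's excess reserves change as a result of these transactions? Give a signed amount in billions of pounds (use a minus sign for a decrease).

Discount-window loan £50 billion: reserves +£50B, deposits 0.
OMO sale (to banks) £54 billion: reserves −£54B, deposits 0.
Currency withdrawal £6 billion: reserves −£6B, deposits −£6B.
Totals: Δreserves = −£10B, Δdeposits = −£6B.
Δrequired reserves = 2% × −£6B = −£0.12B.
Δexcess reserves = Δreserves − Δrequired = −£10B − (−£0.12B) = -£9.88 billion.

-£9.88 billion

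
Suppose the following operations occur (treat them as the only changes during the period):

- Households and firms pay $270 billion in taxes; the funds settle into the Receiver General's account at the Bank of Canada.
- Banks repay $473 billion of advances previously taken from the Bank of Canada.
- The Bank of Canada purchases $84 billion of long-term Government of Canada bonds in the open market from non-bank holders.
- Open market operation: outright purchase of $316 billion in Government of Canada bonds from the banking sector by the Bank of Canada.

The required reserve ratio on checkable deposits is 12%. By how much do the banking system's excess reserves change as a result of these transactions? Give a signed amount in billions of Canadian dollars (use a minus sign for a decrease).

Government account inflow $270 billion: reserves −$270B, deposits −$270B.
Discount-window repayment $473 billion: reserves −$473B, deposits 0.
Asset purchase (from non-banks) $84 billion: reserves +$84B, deposits +$84B.
OMO purchase (from banks) $316 billion: reserves +$316B, deposits 0.
Totals: Δreserves = −$343B, Δdeposits = −$186B.
Δrequired reserves = 12% × −$186B = −$22.32B.
Δexcess reserves = Δreserves − Δrequired = −$343B − (−$22.32B) = -$320.68 billion.

-$320.68 billion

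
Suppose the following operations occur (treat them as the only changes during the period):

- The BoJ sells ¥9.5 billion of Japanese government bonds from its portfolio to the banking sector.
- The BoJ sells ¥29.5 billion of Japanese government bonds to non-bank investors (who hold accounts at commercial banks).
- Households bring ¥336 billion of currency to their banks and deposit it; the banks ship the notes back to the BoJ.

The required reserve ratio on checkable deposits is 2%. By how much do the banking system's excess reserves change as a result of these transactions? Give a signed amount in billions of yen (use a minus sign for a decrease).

+¥290.87 billion

OMO sale (to banks) ¥9.5 billion: reserves −¥9.5B, deposits 0.
Asset sale (to non-banks) ¥29.5 billion: reserves −¥29.5B, deposits −¥29.5B.
Currency deposit ¥336 billion: reserves +¥336B, deposits +¥336B.
Totals: Δreserves = +¥297B, Δdeposits = +¥306.5B.
Δrequired reserves = 2% × +¥306.5B = +¥6.13B.
Δexcess reserves = Δreserves − Δrequired = +¥297B − (+¥6.13B) = +¥290.87 billion.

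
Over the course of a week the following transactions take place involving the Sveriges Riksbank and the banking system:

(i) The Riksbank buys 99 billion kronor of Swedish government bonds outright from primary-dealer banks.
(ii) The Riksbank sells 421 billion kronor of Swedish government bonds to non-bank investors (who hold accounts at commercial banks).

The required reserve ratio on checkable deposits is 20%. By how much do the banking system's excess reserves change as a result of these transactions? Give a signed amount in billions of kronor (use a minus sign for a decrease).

OMO purchase (from banks) 99 billion kronor: reserves +99B, deposits 0.
Asset sale (to non-banks) 421 billion kronor: reserves −421B, deposits −421B.
Totals: Δreserves = −322B, Δdeposits = −421B.
Δrequired reserves = 20% × −421B = −84.2B.
Δexcess reserves = Δreserves − Δrequired = −322B − (−84.2B) = -237.8 billion.

-237.8 billion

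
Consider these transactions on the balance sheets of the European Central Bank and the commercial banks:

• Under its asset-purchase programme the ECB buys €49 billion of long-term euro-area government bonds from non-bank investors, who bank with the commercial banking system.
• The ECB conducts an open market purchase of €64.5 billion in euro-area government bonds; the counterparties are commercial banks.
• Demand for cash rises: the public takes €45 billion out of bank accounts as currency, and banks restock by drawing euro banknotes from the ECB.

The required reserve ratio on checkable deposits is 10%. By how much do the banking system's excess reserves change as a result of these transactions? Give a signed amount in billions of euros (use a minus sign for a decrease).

+€68.1 billion

Asset purchase (from non-banks) €49 billion: reserves +€49B, deposits +€49B.
OMO purchase (from banks) €64.5 billion: reserves +€64.5B, deposits 0.
Currency withdrawal €45 billion: reserves −€45B, deposits −€45B.
Totals: Δreserves = +€68.5B, Δdeposits = +€4B.
Δrequired reserves = 10% × +€4B = +€0.4B.
Δexcess reserves = Δreserves − Δrequired = +€68.5B − (+€0.4B) = +€68.1 billion.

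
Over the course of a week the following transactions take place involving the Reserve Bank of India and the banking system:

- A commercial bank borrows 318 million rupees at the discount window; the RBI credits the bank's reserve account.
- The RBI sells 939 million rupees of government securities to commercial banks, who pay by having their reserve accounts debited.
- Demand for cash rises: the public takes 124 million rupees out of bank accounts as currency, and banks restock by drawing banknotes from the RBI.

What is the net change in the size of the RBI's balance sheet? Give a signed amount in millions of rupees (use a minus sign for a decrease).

-621 million

RBI balance sheet:
  Assets:      Securities −939M, Loans to banks +318M
  Liabilities: Bank reserves −745M, Currency in circulation +124M
Change in total RBI assets = -621 million.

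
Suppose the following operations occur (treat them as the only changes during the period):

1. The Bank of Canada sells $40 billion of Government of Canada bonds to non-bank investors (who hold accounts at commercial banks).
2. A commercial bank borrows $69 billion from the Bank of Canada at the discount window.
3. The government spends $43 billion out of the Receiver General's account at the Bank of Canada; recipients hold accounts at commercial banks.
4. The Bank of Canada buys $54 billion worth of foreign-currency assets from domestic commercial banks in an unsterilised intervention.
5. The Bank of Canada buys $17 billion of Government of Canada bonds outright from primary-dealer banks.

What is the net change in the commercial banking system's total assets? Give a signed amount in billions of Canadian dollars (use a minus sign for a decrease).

+$72 billion

Bank of Canada balance sheet:
  Assets:      Securities −$23B, Loans to banks +$69B, Foreign assets +$54B
  Liabilities: Bank reserves +$143B, Government deposits −$43B
Commercial banking system:
  Assets:      Reserves at CB +$143B, Securities −$17B, Foreign assets −$54B
  Liabilities: Checkable deposits +$3B, Borrowings from CB +$69B
Change in total bank assets = +$72 billion.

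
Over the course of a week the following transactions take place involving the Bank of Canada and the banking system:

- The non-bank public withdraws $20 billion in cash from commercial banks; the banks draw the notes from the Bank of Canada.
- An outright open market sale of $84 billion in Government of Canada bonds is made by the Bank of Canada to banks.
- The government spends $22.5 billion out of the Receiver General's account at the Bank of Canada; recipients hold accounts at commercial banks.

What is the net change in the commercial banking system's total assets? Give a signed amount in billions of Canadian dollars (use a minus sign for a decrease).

+$2.5 billion

Currency withdrawal $20 billion: bank balance sheets shrink → −$20B.
OMO sale (to banks) $84 billion: just an asset swap on bank balance sheets → 0.
Government spending $22.5 billion: bank balance sheets expand → +$22.5B.
Net: −20 + 0 + 22.5 = +$2.5 billion.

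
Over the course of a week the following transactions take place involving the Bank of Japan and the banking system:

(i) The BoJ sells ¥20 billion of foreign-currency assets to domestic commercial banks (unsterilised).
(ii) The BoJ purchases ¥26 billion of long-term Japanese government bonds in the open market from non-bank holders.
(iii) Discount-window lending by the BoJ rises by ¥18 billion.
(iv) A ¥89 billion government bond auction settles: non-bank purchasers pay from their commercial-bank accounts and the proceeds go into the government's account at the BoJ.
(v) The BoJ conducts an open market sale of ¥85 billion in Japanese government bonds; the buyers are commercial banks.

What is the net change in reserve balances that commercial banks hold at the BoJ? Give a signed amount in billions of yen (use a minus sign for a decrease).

FX sale ¥20 billion: the buying banks pay out of their reserve balances → −¥20B.
Asset purchase (from non-banks) ¥26 billion: the BoJ pays by crediting reserve accounts → +¥26B.
Discount-window loan ¥18 billion: the loan is credited to the bank's reserve account → +¥18B.
Government account inflow ¥89 billion: funds move from bank reserves into the government account → −¥89B.
OMO sale (to banks) ¥85 billion: the buying banks pay out of their reserve balances → −¥85B.
Net: −20 + 26 + 18 − 89 − 85 = -¥150 billion.

-¥150 billion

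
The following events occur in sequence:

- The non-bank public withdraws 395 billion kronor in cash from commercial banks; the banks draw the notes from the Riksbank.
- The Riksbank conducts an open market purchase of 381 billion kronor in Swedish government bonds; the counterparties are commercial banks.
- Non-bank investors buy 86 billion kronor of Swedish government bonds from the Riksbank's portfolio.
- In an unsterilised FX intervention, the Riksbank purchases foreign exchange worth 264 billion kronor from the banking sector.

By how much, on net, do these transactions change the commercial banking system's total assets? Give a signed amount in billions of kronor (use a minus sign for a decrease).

Currency withdrawal 395 billion kronor: bank balance sheets shrink → −395B.
OMO purchase (from banks) 381 billion kronor: just an asset swap on bank balance sheets → 0.
Asset sale (to non-banks) 86 billion kronor: bank balance sheets shrink → −86B.
FX purchase 264 billion kronor: just an asset swap on bank balance sheets → 0.
Net: −395 + 0 − 86 + 0 = -481 billion.

-481 billion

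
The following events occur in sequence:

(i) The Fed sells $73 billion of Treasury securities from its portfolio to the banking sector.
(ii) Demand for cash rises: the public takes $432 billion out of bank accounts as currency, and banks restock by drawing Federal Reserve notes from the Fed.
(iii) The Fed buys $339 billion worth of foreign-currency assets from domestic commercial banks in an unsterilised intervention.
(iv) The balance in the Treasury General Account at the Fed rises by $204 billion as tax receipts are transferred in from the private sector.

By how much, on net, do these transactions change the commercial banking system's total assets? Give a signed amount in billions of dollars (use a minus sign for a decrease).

-$636 billion

OMO sale (to banks) $73 billion: just an asset swap on bank balance sheets → 0.
Currency withdrawal $432 billion: bank balance sheets shrink → −$432B.
FX purchase $339 billion: just an asset swap on bank balance sheets → 0.
Government account inflow $204 billion: bank balance sheets shrink → −$204B.
Net: 0 − 432 + 0 − 204 = -$636 billion.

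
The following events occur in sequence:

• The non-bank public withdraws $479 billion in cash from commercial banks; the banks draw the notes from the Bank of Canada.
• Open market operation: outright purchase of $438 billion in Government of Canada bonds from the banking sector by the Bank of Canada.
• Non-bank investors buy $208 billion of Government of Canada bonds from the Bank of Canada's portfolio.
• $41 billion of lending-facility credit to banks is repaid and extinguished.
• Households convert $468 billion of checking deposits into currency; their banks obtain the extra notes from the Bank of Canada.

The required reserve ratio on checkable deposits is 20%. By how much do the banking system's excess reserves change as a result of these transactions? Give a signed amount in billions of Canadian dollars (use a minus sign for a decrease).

-$527 billion

Currency withdrawal $479 billion: reserves −$479B, deposits −$479B.
OMO purchase (from banks) $438 billion: reserves +$438B, deposits 0.
Asset sale (to non-banks) $208 billion: reserves −$208B, deposits −$208B.
Discount-window repayment $41 billion: reserves −$41B, deposits 0.
Currency withdrawal $468 billion: reserves −$468B, deposits −$468B.
Totals: Δreserves = −$758B, Δdeposits = −$1155B.
Δrequired reserves = 20% × −$1155B = −$231B.
Δexcess reserves = Δreserves − Δrequired = −$758B − (−$231B) = -$527 billion.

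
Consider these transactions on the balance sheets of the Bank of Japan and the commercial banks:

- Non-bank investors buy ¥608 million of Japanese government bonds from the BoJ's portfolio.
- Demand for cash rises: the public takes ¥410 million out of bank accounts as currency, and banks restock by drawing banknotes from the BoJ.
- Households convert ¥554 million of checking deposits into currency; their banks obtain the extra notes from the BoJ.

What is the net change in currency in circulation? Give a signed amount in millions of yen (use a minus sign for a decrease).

Asset sale (to non-banks) ¥608 million: no currency enters or leaves circulation → 0.
Currency withdrawal ¥410 million: notes leave the central bank → +¥410M.
Currency withdrawal ¥554 million: notes leave the central bank → +¥554M.
Net: 0 + 410 + 554 = +¥964 million.

+¥964 million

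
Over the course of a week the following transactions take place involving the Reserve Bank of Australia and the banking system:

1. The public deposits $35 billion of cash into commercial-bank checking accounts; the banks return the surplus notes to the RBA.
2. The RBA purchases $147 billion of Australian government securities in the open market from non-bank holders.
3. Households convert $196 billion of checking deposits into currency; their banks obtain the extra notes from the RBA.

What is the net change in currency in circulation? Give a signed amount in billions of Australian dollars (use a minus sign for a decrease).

Currency deposit $35 billion: notes return to the central bank → −$35B.
Asset purchase (from non-banks) $147 billion: no currency enters or leaves circulation → 0.
Currency withdrawal $196 billion: notes leave the central bank → +$196B.
Net: −35 + 0 + 196 = +$161 billion.

+$161 billion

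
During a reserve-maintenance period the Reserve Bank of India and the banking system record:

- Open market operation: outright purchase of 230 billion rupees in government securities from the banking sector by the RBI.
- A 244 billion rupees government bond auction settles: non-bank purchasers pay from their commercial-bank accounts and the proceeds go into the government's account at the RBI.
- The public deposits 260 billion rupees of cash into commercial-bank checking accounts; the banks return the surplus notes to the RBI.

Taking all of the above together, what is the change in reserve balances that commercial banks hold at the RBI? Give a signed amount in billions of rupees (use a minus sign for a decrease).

+246 billion

RBI balance sheet:
  Assets:      Securities +230B
  Liabilities: Bank reserves +246B, Currency in circulation −260B, Government deposits +244B
Commercial banking system:
  Assets:      Reserves at CB +246B, Securities −230B
  Liabilities: Checkable deposits +16B
So the change in reserve balances that commercial banks hold at the RBI is +246 billion.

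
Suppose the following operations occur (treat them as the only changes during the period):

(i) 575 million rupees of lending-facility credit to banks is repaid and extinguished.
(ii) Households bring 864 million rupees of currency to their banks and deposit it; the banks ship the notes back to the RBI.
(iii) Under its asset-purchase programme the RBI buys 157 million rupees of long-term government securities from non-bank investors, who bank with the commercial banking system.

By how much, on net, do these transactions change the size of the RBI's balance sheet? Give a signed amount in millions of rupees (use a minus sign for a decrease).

-418 million

Discount-window repayment 575 million rupees: an RBI asset is shed → −575M.
Currency deposit 864 million rupees: only the composition of liabilities changes → 0.
Asset purchase (from non-banks) 157 million rupees: an RBI asset is acquired → +157M.
Net: −575 + 0 + 157 = -418 million.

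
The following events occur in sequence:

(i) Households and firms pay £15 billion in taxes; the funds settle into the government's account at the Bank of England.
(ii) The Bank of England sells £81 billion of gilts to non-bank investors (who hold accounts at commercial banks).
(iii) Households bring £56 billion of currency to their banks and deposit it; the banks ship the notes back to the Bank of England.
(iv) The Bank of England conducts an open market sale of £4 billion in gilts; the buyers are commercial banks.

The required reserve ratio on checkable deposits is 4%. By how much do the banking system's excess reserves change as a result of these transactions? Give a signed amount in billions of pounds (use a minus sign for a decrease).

-£42.4 billion

Government account inflow £15 billion: reserves −£15B, deposits −£15B.
Asset sale (to non-banks) £81 billion: reserves −£81B, deposits −£81B.
Currency deposit £56 billion: reserves +£56B, deposits +£56B.
OMO sale (to banks) £4 billion: reserves −£4B, deposits 0.
Totals: Δreserves = −£44B, Δdeposits = −£40B.
Δrequired reserves = 4% × −£40B = −£1.6B.
Δexcess reserves = Δreserves − Δrequired = −£44B − (−£1.6B) = -£42.4 billion.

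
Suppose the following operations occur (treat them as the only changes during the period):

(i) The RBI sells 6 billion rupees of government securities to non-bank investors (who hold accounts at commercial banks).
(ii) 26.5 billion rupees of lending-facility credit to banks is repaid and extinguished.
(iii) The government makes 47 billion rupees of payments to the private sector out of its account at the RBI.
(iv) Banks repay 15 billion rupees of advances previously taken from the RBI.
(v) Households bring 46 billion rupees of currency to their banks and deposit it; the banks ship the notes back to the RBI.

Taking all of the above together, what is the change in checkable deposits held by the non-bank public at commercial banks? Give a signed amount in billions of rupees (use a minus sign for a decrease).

RBI balance sheet:
  Assets:      Securities −6B, Loans to banks −41.5B
  Liabilities: Bank reserves +45.5B, Currency in circulation −46B, Government deposits −47B
Commercial banking system:
  Assets:      Reserves at CB +45.5B
  Liabilities: Checkable deposits +87B, Borrowings from CB −41.5B
So the change in checkable deposits held by the non-bank public at commercial banks is +87 billion.

+87 billion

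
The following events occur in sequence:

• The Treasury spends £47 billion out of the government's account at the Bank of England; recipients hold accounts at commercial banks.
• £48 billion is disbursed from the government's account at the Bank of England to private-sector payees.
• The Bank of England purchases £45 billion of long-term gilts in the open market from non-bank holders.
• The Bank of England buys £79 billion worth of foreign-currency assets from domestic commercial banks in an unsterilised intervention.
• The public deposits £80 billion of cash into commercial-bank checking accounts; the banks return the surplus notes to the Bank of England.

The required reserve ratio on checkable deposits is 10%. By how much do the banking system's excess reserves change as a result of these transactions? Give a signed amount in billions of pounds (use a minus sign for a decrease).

Government spending £47 billion: reserves +£47B, deposits +£47B.
Government spending £48 billion: reserves +£48B, deposits +£48B.
Asset purchase (from non-banks) £45 billion: reserves +£45B, deposits +£45B.
FX purchase £79 billion: reserves +£79B, deposits 0.
Currency deposit £80 billion: reserves +£80B, deposits +£80B.
Totals: Δreserves = +£299B, Δdeposits = +£220B.
Δrequired reserves = 10% × +£220B = +£22B.
Δexcess reserves = Δreserves − Δrequired = +£299B − (+£22B) = +£277 billion.

+£277 billion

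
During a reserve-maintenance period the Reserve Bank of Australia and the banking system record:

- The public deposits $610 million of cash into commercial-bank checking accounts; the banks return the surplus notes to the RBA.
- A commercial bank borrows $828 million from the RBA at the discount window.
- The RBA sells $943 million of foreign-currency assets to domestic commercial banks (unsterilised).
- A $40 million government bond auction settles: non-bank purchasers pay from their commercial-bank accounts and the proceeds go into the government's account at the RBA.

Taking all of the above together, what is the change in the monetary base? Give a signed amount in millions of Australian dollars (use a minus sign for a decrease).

Currency deposit $610 million: just a shift between currency and reserves — both are base money → 0.
Discount-window loan $828 million: RBA balance sheet expands → +$828M.
FX sale $943 million: RBA balance sheet contracts → −$943M.
Government account inflow $40 million: reserves shift to a non-base liability → −$40M.
Net: 0 + 828 − 943 − 40 = -$155 million.

-$155 million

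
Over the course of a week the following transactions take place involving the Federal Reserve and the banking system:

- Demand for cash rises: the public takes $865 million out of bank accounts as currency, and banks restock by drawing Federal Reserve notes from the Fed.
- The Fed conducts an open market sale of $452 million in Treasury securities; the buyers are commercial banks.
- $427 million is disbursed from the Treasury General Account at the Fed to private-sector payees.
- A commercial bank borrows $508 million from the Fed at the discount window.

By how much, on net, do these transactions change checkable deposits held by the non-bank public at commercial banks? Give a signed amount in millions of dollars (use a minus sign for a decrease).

-$438 million

Fed balance sheet:
  Assets:      Securities −$452M, Loans to banks +$508M
  Liabilities: Bank reserves −$382M, Currency in circulation +$865M, Government deposits −$427M
Commercial banking system:
  Assets:      Reserves at CB −$382M, Securities +$452M
  Liabilities: Checkable deposits −$438M, Borrowings from CB +$508M
So the change in checkable deposits held by the non-bank public at commercial banks is -$438 million.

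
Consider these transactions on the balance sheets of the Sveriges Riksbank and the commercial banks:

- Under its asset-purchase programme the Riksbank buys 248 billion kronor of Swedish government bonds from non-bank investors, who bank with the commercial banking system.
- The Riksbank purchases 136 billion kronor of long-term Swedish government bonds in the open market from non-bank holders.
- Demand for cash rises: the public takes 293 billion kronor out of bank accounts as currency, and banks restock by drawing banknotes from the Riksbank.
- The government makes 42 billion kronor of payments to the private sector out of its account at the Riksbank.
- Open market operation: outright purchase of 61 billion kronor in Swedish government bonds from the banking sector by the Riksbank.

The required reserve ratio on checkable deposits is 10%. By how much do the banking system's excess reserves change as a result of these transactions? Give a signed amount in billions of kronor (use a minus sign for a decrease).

Asset purchase (from non-banks) 248 billion kronor: reserves +248B, deposits +248B.
Asset purchase (from non-banks) 136 billion kronor: reserves +136B, deposits +136B.
Currency withdrawal 293 billion kronor: reserves −293B, deposits −293B.
Government spending 42 billion kronor: reserves +42B, deposits +42B.
OMO purchase (from banks) 61 billion kronor: reserves +61B, deposits 0.
Totals: Δreserves = +194B, Δdeposits = +133B.
Δrequired reserves = 10% × +133B = +13.3B.
Δexcess reserves = Δreserves − Δrequired = +194B − (+13.3B) = +180.7 billion.

+180.7 billion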